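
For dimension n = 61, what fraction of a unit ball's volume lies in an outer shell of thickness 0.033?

1 - (1-0.033)^61 ≈ 0.870874 ≈ 87.09%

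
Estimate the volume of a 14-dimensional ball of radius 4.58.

Volume = π^{14/2}·(4.58)^14/Γ(8) ≈ 1.07087e+09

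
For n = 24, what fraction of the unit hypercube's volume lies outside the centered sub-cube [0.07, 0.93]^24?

Shell fraction = 1 - (1-0.14)^24 ≈ 0.973211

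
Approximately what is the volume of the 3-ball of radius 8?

V = 2048·π/3 ≈ 2144.66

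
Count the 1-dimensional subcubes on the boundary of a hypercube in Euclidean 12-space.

Number of 1-faces = C(12,1) · 2^(12-1) = 12 · 2048 = 24576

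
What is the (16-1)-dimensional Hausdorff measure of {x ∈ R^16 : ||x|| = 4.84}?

The surface area of an n-ball is 2π^(n/2) r^(n-1) / Γ(n/2). For n=16, r=4.84: 7.05471e+10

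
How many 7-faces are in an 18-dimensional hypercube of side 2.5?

Number of 7-faces = C(18,7) · 2^(18-7) = 31824 · 2048 = 65175552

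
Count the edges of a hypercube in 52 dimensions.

The 52-cube has n·2^(n-1) = 52·2^51 = 52·2251799813685248 = 117093590311632896 edges.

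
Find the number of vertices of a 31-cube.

The 31-cube has 2^31 = 2147483648 vertices.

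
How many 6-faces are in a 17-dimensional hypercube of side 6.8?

f_6(17-cube) = (17 choose 6) · 2^11 = 25346048.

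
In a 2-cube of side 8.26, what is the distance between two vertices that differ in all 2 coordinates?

Diagonal = √2 · 8.26 ≈ 11.6814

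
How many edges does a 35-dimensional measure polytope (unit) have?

An n-cube has n·2^(n-1) edges. With n = 35: 35·17179869184 = 601295421440.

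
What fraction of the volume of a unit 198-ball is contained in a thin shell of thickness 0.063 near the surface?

1 - (1-0.063)^198 ≈ 0.9999974623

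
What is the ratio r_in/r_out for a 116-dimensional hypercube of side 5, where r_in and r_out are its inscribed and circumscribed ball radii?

r_in = 5/2 (half the side); r_out = 5√116/2 (half the diagonal). Ratio = 1/√116 ≈ 0.0928477.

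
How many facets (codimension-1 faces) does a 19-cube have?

f_18(19-cube) = (19 choose 18) · 2^1 = 38.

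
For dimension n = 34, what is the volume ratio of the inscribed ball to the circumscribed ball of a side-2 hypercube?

V_in / V_out = (r_in/r_out)^34 = (1/√34)^34 = 34^(-34/2) ≈ 9.22271e-27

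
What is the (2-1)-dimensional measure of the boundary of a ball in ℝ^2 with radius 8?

S_2(8) = 2·π^(2/2)·(8)^1 / Γ(2/2) = 2πr = 2π·8 ≈ 50.2655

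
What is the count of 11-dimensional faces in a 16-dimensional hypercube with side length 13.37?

An n-cube has C(n,k)·2^(n-k) k-faces. Here C(16,11)·2^5 = 4368·32 = 139776.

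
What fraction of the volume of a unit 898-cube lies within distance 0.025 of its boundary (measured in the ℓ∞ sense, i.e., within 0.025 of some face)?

Shell fraction = 1 - (1-0.05)^898 ≈ 1 - 9.904e-21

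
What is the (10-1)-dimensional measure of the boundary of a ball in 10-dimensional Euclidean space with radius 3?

|∂B_10(3)| = 6561·π^5/4 ≈ 501949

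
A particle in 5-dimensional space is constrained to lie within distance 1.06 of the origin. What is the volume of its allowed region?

The n-ball volume is π^(n/2)·r^n/Γ(n/2+1). With n=5, r=1.06: V ≈ 7.04414.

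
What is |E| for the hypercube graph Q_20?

Number of 1-faces = C(20,1)·2^(20-1) = 20·524288 = 10485760.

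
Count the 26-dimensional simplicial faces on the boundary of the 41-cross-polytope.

f_26(41-orthoplex) = 2^27 · (41 choose 27) = 4729853232451420160.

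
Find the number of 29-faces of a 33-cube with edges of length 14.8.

An n-cube has C(n,k)·2^(n-k) k-faces. Here C(33,29)·2^4 = 40920·16 = 654720.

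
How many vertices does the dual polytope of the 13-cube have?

The vertices are ±e_1, ..., ±e_13, so there are 2·13 = 26.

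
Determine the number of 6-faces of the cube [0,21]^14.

f_6(14-cube) = (14 choose 6) · 2^8 = 768768.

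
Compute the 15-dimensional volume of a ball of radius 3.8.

Volume = π^{15/2}·(3.8)^15/Γ(17/2) ≈ 1.89751e+08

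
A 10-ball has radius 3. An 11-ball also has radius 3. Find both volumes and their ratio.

V_10(3) ≈ 150585. V_11(3) ≈ 333763. Ratio V_10/V_11 ≈ 0.4512.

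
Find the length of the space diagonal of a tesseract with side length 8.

The space diagonal of an n-cube of side s is s√n. Here 8·√4 = 16.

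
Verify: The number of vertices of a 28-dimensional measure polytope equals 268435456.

True. The 28-cube has 2^28 = 268435456 vertices.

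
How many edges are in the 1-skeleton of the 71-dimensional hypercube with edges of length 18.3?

Each of the 2^71 = 2361183241434822606848 vertices has degree 71; total edges = 71·2^71/2 = 83822005070936202543104.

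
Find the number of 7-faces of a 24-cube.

Choose 7 of 24 axes to span the face (C(24,7) = 346104 ways), then fix each of the remaining 17 coordinates at one of its two extreme values (2^17 = 131072 ways): 346104·131072 = 45364543488.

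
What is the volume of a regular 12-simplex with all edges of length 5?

Volume = 5^12 · √(13/2^12) / 12! ≈ 0.0287141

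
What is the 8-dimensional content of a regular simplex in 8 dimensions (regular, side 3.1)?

V = (3.1^8 / 8!) · √((8+1) / 2^8) ≈ 0.039662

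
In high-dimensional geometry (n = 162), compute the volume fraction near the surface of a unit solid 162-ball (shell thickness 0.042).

1 - (1-0.042)^162 ≈ 0.999042 ≈ 99.90%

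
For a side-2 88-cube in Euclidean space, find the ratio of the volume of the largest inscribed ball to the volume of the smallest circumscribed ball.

Volume scales as r^n, and r_in/r_out = 1/√88, giving (1/√88)^88 ≈ 2.7718e-86.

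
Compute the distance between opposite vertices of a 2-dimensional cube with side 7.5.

||(7.5,7.5,...,7.5)|| = √(2)·7.5 ≈ 10.6066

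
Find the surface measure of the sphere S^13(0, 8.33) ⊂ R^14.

S = n·V_n(r)/r = 14·V_14(8.33)/8.33 (volume-to-surface relation), giving 7.80066e+12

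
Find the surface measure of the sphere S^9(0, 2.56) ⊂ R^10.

|∂B_10(2.56)| ≈ 120428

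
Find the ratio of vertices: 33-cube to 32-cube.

The 33-cube has 2^33 = 8589934592 vertices. The 32-cube has 2^32 = 4294967296 vertices. Ratio: 8589934592/4294967296 = 2.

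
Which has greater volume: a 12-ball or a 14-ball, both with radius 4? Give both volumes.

V_12(4) ≈ 2.2402e+07. V_14(4) ≈ 1.60864e+08. The 14-ball is larger.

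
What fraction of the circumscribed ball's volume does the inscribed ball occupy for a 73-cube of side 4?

V_in / V_out = (r_in/r_out)^73 = (1/√73)^73 = 73^(-73/2) ≈ 9.74351e-69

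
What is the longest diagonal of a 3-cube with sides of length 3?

The space diagonal of an n-cube of side s is s√n. Here 3·√3 ≈ 5.19615.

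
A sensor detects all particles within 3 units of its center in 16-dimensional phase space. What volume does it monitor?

Volume = π^{16/2}·(3)^16/Γ(9) = 4782969·π^8/4480 ≈ 1.01302e+07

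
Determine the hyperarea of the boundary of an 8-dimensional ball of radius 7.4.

S_8(7.4) = 2·π^(8/2)·(7.4)^7 / Γ(8/2) ≈ 3.94548e+07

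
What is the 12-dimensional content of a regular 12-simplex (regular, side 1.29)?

V = (1.29^12 / 12!) · √((12+1) / 2^12) ≈ 2.49765e-09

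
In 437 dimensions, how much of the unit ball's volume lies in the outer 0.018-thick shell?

V(inner)/V(outer) = ((1-0.018)/1)^437 ≈ 0.000357, so the shell fraction is 0.999643.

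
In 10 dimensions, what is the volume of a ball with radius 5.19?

V_10(5.19) = π^(10/2) · (5.19)^10 / Γ(10/2 + 1) ≈ 3.61611e+07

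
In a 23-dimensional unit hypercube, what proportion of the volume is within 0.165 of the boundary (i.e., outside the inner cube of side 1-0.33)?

The inner cube has side 1-2·0.165 = 0.67 and volume (0.67)^23 ≈ 9.994e-05, so the shell holds 0.9999 of the volume.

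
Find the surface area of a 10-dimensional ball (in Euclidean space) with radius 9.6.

S = n·V_n(r)/r = 10·V_10(9.6)/9.6 (volume-to-surface relation), giving 1.76608e+10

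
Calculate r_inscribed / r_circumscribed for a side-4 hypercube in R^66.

r_in = 4/2 (half the side); r_out = 4√66/2 (half the diagonal). Ratio = 1/√66 ≈ 0.123091.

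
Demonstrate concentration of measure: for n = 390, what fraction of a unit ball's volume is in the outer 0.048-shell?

1 - (1-0.048)^390 ≈ 0.9999999953 ≈ (100 - 4.66e-07)%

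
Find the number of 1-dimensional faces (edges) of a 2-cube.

The 2-cube has n·2^(n-1) = 2·2^1 = 2·2 = 4 edges.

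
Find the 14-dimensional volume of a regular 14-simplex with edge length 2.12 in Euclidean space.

Volume = 2.12^14 · √(15/2^14) / 14! ≈ 1.28567e-08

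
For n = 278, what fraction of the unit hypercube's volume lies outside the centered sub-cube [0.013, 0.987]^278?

1 - (1 - 2·0.013)^278 = 1 - 0.974^278 ≈ 0.99934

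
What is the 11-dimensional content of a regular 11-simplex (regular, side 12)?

For a regular n-simplex with edge a, V = (a^n / n!)·√((n+1)/2^n). With a=12, n=11: V ≈ 1424.83.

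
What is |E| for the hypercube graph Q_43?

The 43-cube has n·2^(n-1) = 43·2^42 = 43·4398046511104 = 189115999977472 edges.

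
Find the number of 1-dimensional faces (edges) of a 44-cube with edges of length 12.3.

Each of the 2^44 = 17592186044416 vertices has degree 44; total edges = 44·2^44/2 = 387028092977152.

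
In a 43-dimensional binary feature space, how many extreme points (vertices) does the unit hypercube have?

The 43-cube has 2^43 = 8796093022208 vertices.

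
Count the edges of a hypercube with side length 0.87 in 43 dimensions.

Number of 1-faces = C(43,1)·2^(43-1) = 43·4398046511104 = 189115999977472.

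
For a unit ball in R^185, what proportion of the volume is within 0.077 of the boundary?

Shell fraction = 1 - (1-0.077)^185 ≈ 0.999999635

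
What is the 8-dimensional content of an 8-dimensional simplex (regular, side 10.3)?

V = (10.3^8 / 8!) · √((8+1) / 2^8) ≈ 589.086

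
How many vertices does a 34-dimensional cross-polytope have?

The 34-dimensional cross-polytope has 2n = 2·34 = 68 vertices.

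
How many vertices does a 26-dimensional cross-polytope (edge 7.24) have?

The vertices are ±e_1, ..., ±e_26, so there are 2·26 = 52.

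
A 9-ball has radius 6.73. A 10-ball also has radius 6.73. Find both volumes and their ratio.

V_9(6.73) ≈ 9.34229e+07. V_10(6.73) ≈ 4.86092e+08. Ratio V_9/V_10 ≈ 0.1922.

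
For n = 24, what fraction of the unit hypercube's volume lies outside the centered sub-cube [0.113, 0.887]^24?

1 - (1 - 2·0.113)^24 = 1 - 0.774^24 ≈ 0.997863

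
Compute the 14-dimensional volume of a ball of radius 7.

The n-ball volume is π^(n/2)·r^n/Γ(n/2+1). With n=14, r=7: V = 96889010407·π^7/720 ≈ 4.06435e+11.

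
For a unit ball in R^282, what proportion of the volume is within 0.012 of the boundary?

1 - (1-0.012)^282 ≈ 0.966776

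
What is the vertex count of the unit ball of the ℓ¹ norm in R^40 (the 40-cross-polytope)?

An n-cross-polytope has 2n vertices; here n = 40, giving 80.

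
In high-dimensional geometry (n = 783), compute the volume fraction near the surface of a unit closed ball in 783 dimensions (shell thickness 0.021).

1 - (1-0.021)^783 ≈ 0.9999999393 ≈ 99.999994%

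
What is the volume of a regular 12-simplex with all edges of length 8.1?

For a regular n-simplex with edge a, V = (a^n / n!)·√((n+1)/2^n). With a=8.1, n=12: V ≈ 9.38156.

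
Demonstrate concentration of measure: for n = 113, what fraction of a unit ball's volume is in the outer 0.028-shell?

1 - (1-0.028)^113 ≈ 0.959609 ≈ 95.96%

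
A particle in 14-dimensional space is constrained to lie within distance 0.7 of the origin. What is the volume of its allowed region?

V_14(0.7) = π^(14/2) · (0.7)^14 / Γ(14/2 + 1) ≈ 0.00406435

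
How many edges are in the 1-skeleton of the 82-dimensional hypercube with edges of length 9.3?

The 82-cube has n·2^(n-1) = 82·2^81 = 82·2417851639229258349412352 = 198263834416799184651812864 edges.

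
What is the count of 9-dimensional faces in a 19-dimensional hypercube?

f_9(19-cube) = (19 choose 9) · 2^10 = 94595072.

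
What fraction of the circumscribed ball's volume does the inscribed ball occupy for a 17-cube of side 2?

V_in / V_out = (r_in/r_out)^17 = (1/√17)^17 = 17^(-17/2) ≈ 3.47684e-11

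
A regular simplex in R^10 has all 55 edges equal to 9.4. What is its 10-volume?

Volume = 9.4^10 · √(11/2^10) / 10! ≈ 153.837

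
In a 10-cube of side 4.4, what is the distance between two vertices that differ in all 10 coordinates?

Diagonal = √10 · 4.4 ≈ 13.914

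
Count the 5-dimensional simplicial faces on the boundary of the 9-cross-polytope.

f_5(9-orthoplex) = 2^6 · (9 choose 6) = 5376.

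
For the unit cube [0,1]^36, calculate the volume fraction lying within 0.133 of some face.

1 - (1 - 2·0.133)^36 = 1 - 0.734^36 ≈ 0.999985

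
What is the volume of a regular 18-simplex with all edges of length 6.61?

V_18 = √(19) · 6.61^18 / (18! · 2^(18/2)) ≈ 0.0007716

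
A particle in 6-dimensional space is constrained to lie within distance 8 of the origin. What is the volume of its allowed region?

The n-ball volume is π^(n/2)·r^n/Γ(n/2+1). With n=6, r=8: V = 131072·π^3/3 ≈ 1.35468e+06.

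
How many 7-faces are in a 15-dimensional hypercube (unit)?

Choose 7 of 15 axes to span the face (C(15,7) = 6435 ways), then fix each of the remaining 8 coordinates at one of its two extreme values (2^8 = 256 ways): 6435·256 = 1647360.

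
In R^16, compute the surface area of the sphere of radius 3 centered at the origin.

The surface area of an n-ball is 2π^(n/2) r^(n-1) / Γ(n/2). For n=16, r=3: 1594323·π^8/280 ≈ 5.40278e+07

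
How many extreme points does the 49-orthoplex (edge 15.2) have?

Number of vertices = 2n = 98.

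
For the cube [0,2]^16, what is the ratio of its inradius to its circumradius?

r_in = 2/2 (half the side); r_out = 2√16/2 (half the diagonal). Ratio = 1/√16 ≈ 0.25.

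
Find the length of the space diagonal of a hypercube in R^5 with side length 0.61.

d = √(0.61² + 0.61² + ... + 0.61²) [5 terms] = √(5·0.61²) = 0.61√5 ≈ 1.364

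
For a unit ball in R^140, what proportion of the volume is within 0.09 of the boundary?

Shell fraction = 1 - (1-0.09)^140 ≈ 0.9999981559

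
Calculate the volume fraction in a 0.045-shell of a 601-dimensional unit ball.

1 - (1-0.045)^601 ≈ 1 - 9.595e-13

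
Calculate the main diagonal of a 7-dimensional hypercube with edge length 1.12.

d = √(1.12² + 1.12² + ... + 1.12²) [7 terms] = √(7·1.12²) = 1.12√7 ≈ 2.96324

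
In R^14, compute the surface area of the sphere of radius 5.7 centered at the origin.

|∂B_14(5.7)| ≈ 5.62496e+10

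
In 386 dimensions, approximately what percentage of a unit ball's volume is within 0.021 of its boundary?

1 - (1-0.021)^386 ≈ 0.999723 ≈ 99.9723%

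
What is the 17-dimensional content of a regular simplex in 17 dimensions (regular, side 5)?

V = (5^17 / 17!) · √((17+1) / 2^17) ≈ 2.51364e-05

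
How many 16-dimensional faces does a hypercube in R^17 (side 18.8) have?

An n-cube has C(n,k)·2^(n-k) k-faces. Here C(17,16)·2^1 = 17·2 = 34.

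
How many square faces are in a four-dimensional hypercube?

Choose 2 of 4 axes to span the face (C(4,2) = 6 ways), then fix each of the remaining 2 coordinates at one of its two extreme values (2^2 = 4 ways): 6·4 = 24.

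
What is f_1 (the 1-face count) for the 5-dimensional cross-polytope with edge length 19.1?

An n-cross-polytope has 2^(k+1)·C(n,k+1) k-faces. Here 2^2·C(5,2) = 4·10 = 40.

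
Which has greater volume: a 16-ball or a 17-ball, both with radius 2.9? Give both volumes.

V_16(2.9) ≈ 5.88907e+06. V_17(2.9) ≈ 1.02312e+07. The 17-ball is larger.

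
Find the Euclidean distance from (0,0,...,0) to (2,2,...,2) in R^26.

The space diagonal of an n-cube of side s is s√n. Here 2·√26 ≈ 10.198.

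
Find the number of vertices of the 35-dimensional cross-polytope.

An n-cross-polytope has 2n vertices; here n = 35, giving 70.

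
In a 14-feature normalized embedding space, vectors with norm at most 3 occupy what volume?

V_14(3) = π^(14/2) · (3)^14 / Γ(14/2 + 1) = 531441·π^7/560 ≈ 2.86626e+06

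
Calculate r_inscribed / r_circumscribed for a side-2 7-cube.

r_in / r_out = (2/2) / (2√7/2) = 1/√7 ≈ 0.377964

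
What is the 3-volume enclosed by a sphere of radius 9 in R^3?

The n-ball volume is π^(n/2)·r^n/Γ(n/2+1). With n=3, r=9: V = 972·π ≈ 3053.63.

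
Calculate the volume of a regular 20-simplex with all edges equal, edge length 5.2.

Volume = 5.2^20 · √(21/2^20) / 20! ≈ 3.84372e-07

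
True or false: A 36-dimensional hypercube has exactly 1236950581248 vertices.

False. The 36-cube has 2^36 = 68719476736 vertices.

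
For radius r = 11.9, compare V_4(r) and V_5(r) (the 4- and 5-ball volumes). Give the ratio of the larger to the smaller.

V_4(11.9) ≈ 98959.5, V_5(11.9) ≈ 1.25613e+06. The 5-ball is larger by a factor of 12.69.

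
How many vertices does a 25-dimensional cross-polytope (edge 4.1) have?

The vertices are ±e_1, ..., ±e_25, so there are 2·25 = 50.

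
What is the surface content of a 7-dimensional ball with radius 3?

S = n·V_n(r)/r = 7·V_7(3)/3 (volume-to-surface relation), giving 3888·π^3/5 ≈ 24110.5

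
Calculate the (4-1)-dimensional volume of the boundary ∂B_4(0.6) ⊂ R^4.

The surface area of an n-ball is 2π^(n/2) r^(n-1) / Γ(n/2). For n=4, r=0.6: 4.26367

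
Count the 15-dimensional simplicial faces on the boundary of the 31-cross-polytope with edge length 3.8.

Number of 15-faces = 2^(15+1) · C(31,15+1) = 65536 · 300540195 = 19696202219520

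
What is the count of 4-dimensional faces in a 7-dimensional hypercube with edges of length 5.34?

f_4(7-cube) = (7 choose 4) · 2^3 = 280.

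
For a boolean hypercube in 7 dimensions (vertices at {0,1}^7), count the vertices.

Number of vertices = 2^7 = 128.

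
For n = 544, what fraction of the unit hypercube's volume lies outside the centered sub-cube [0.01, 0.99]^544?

Shell fraction = 1 - (1-0.02)^544 ≈ 0.999983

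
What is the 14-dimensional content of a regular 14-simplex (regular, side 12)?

Volume = 12^14 · √(15/2^14) / 14! ≈ 445.62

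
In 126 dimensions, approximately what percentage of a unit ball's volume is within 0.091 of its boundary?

1 - (1-0.091)^126 ≈ 0.999994 ≈ 99.999399%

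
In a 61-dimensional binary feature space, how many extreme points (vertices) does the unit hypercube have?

An n-cube has 2^n vertices; for n = 61 that is 2^61 = 2305843009213693952.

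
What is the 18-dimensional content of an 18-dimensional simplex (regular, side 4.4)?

Volume = 4.4^18 · √(19/2^18) / 18! ≈ 5.08059e-07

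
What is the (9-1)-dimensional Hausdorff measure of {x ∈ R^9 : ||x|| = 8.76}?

|∂B_9(8.76)| ≈ 1.02942e+09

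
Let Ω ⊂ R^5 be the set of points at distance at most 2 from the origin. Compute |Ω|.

The n-ball volume is π^(n/2)·r^n/Γ(n/2+1). With n=5, r=2: V = 256·π^2/15 ≈ 168.441.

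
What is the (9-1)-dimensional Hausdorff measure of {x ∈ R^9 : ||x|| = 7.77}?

|∂B_9(7.77)| ≈ 3.94392e+08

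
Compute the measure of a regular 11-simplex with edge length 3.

Volume = 3^11 · √(12/2^11) / 11! ≈ 0.000339706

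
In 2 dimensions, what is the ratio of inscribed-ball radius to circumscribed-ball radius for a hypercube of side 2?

Ratio = (s/2)/(s√2/2) = 2^(-1/2) ≈ 0.707107.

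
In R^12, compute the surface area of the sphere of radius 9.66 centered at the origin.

The surface area of an n-ball is 2π^(n/2) r^(n-1) / Γ(n/2). For n=12, r=9.66: 1.09521e+12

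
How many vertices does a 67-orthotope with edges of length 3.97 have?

The 67-cube has 2^67 = 147573952589676412928 vertices.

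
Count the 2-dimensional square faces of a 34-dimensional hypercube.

Choose 2 of 34 axes to span the face (C(34,2) = 561 ways), then fix each of the remaining 32 coordinates at one of its two extreme values (2^32 = 4294967296 ways): 561·4294967296 = 2409476653056.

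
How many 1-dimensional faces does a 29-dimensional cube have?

Choose 1 of 29 axes to span the face (C(29,1) = 29 ways), then fix each of the remaining 28 coordinates at one of its two extreme values (2^28 = 268435456 ways): 29·268435456 = 7784628224.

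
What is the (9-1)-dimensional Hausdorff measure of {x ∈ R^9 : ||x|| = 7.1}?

S_9(7.1) = 2·π^(9/2)·(7.1)^8 / Γ(9/2) ≈ 1.91702e+08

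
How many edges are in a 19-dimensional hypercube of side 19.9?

f_1(19-cube) = (19 choose 1) · 2^18 = 4980736.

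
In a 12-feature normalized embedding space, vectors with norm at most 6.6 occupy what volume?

Volume = π^{12/2}·(6.6)^12/Γ(7) ≈ 9.12208e+09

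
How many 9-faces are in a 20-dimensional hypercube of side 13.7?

f_9(20-cube) = (20 choose 9) · 2^11 = 343982080.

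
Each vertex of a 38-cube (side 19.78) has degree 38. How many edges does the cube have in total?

An n-cube has n·2^(n-1) edges. With n = 38: 38·137438953472 = 5222680231936.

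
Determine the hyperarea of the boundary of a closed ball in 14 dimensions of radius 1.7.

The surface area of an n-ball is 2π^(n/2) r^(n-1) / Γ(n/2). For n=14, r=1.7: 8309.65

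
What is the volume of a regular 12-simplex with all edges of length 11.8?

Volume = 11.8^12 · √(13/2^12) / 12! ≈ 857.114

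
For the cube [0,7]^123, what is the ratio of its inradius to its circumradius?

Ratio = (s/2)/(s√123/2) = 123^(-1/2) ≈ 0.090167.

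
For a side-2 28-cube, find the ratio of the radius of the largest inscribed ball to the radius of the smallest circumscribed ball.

Ratio = (s/2)/(s√28/2) = 28^(-1/2) ≈ 0.188982.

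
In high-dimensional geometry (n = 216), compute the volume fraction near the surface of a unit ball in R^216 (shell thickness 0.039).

1 - (1-0.039)^216 ≈ 0.999815 ≈ 99.9815%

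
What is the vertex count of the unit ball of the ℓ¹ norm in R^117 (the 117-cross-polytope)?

Number of vertices = 2n = 234.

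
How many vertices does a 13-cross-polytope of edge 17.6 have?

An n-cross-polytope has 2^(k+1)·C(n,k+1) k-faces. Here 2^1·C(13,1) = 2·13 = 26.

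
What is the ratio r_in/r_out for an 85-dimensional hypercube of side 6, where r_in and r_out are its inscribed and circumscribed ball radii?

r_in = 6/2 (half the side); r_out = 6√85/2 (half the diagonal). Ratio = 1/√85 ≈ 0.108465.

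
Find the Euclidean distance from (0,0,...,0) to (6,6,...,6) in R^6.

The space diagonal of an n-cube of side s is s√n. Here 6·√6 ≈ 14.6969.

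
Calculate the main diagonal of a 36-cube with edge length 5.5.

d = √(5.5² + 5.5² + ... + 5.5²) [36 terms] = √(36·5.5²) = 5.5√36 = 33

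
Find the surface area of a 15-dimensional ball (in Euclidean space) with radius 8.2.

S_15(8.2) = 2·π^(15/2)·(8.2)^14 / Γ(15/2) ≈ 3.55562e+13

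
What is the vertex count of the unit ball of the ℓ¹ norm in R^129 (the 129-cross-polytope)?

The 129-dimensional cross-polytope has 2n = 2·129 = 258 vertices.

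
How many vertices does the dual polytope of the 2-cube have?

An n-cross-polytope has 2n vertices; here n = 2, giving 4.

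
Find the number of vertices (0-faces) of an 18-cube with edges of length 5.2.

An n-cube has C(n,k)·2^(n-k) k-faces. Here C(18,0)·2^18 = 1·262144 = 262144.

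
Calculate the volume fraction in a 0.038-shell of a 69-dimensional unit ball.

1 - (1-0.038)^69 ≈ 0.930963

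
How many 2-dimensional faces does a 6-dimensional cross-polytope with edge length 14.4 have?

f_2(6-orthoplex) = 2^3 · (6 choose 3) = 160.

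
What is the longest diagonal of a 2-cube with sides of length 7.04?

Diagonal = √2 · 7.04 ≈ 9.95606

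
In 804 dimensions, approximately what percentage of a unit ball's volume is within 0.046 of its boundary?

1 - (1-0.046)^804 ≈ 1 - 3.605e-17 ≈ 100.000000%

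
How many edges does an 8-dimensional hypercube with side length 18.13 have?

Each of the 2^8 = 256 vertices has degree 8; total edges = 8·2^8/2 = 1024.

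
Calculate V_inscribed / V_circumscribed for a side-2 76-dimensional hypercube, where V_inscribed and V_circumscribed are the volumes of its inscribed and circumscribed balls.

Volume scales as r^n, and r_in/r_out = 1/√76, giving (1/√76)^76 ≈ 3.3813e-72.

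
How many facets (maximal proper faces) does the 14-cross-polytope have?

An n-cross-polytope has 2^(k+1)·C(n,k+1) k-faces. Here 2^14·C(14,14) = 16384·1 = 16384.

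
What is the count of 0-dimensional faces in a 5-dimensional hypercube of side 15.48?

Number of 0-faces = C(5,0) · 2^(5-0) = 1 · 32 = 32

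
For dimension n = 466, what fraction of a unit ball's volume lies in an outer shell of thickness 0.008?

1 - (1-0.008)^466 ≈ 0.976317 ≈ 97.63%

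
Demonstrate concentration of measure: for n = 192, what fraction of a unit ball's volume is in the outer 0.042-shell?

1 - (1-0.042)^192 ≈ 0.999736 ≈ 99.9736%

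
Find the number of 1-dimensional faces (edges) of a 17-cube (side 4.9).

An n-cube has n·2^(n-1) edges. With n = 17: 17·65536 = 1114112.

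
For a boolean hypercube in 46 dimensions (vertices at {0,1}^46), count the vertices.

Each vertex is a binary string of length 46, so there are 2^46 = 70368744177664.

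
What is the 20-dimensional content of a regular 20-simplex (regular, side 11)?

V = (11^20 / 20!) · √((20+1) / 2^20) ≈ 1.23748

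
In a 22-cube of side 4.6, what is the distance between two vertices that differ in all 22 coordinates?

The space diagonal of an n-cube of side s is s√n. Here 4.6·√22 ≈ 21.5759.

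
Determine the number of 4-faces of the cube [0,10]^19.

Choose 4 of 19 axes to span the face (C(19,4) = 3876 ways), then fix each of the remaining 15 coordinates at one of its two extreme values (2^15 = 32768 ways): 3876·32768 = 127008768.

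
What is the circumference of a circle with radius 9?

The surface area of an n-ball is 2π^(n/2) r^(n-1) / Γ(n/2). For n=2, r=9: 2πr = 2π·9 ≈ 56.5487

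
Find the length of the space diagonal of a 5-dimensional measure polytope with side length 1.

The space diagonal of an n-cube of side s is s√n. Here 1·√5 ≈ 2.23607.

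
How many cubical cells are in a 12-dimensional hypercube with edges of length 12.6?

Choose 3 of 12 axes to span the face (C(12,3) = 220 ways), then fix each of the remaining 9 coordinates at one of its two extreme values (2^9 = 512 ways): 220·512 = 112640.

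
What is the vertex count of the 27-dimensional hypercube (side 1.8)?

Each vertex is a binary string of length 27, so there are 2^27 = 134217728.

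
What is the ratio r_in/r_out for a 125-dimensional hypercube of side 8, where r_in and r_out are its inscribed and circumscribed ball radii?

For an n-cube of any side s, the inradius is s/2 and the circumradius is s√n/2, so the ratio is 1/√125 ≈ 0.0894427.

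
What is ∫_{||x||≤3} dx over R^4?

V = 81·π^2/2 ≈ 399.719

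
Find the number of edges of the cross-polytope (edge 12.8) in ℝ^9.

f_1(9-orthoplex) = 2^2 · (9 choose 2) = 144.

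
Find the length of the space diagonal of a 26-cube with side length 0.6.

Diagonal = √26 · 0.6 ≈ 3.05941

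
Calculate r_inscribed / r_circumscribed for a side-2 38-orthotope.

r_in / r_out = (2/2) / (2√38/2) = 1/√38 ≈ 0.162221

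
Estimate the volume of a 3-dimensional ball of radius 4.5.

Volume = π^{3/2}·(4.5)^3/Γ(5/2) = 243·π/2 ≈ 381.704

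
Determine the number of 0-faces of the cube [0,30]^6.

An n-cube has C(n,k)·2^(n-k) k-faces. Here C(6,0)·2^6 = 1·64 = 64.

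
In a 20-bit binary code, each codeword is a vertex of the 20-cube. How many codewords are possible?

Number of vertices = 2^20 = 1048576.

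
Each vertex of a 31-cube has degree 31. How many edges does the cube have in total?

An n-cube has n·2^(n-1) edges. With n = 31: 31·1073741824 = 33285996544.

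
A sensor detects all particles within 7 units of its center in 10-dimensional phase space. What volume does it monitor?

V_10(7) = π^(10/2) · (7)^10 / Γ(10/2 + 1) = 282475249·π^5/120 ≈ 7.20358e+08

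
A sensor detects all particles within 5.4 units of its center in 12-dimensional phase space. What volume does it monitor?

The n-ball volume is π^(n/2)·r^n/Γ(n/2+1). With n=12, r=5.4: V ≈ 8.20903e+08.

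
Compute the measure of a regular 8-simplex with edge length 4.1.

For a regular n-simplex with edge a, V = (a^n / n!)·√((n+1)/2^n). With a=4.1, n=8: V ≈ 0.371323.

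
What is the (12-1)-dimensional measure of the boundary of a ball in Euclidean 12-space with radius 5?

S_12(5) = 2·π^(12/2)·(5)^11 / Γ(12/2) = 9765625·π^6/12 ≈ 7.82381e+08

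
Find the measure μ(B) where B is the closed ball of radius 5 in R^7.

V_7(5) = π^(7/2) · (5)^7 / Γ(7/2 + 1) = 250000·π^3/21 ≈ 369122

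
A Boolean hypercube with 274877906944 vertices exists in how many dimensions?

The n-cube has 2^n vertices, and 274877906944 = 2^38, so n = 38.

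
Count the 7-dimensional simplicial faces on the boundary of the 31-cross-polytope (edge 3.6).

f_7(31-orthoplex) = 2^8 · (31 choose 8) = 2019513600.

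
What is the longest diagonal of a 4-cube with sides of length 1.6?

The space diagonal of an n-cube of side s is s√n. Here 1.6·√4 = 3.2.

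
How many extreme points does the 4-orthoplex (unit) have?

An n-cross-polytope has 2n vertices; here n = 4, giving 8.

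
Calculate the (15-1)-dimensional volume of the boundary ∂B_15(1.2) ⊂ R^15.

|∂B_15(1.2)| ≈ 73.4613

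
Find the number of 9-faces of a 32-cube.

An n-cube has C(n,k)·2^(n-k) k-faces. Here C(32,9)·2^23 = 28048800·8388608 = 235290388070400.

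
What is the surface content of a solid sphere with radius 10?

S_3(10) = 2·π^(3/2)·(10)^2 / Γ(3/2) = 4πr² = 4π·(10)² ≈ 1256.64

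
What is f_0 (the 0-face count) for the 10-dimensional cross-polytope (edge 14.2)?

An n-cross-polytope has 2^(k+1)·C(n,k+1) k-faces. Here 2^1·C(10,1) = 2·10 = 20.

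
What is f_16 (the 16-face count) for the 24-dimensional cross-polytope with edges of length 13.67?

Each 16-face is the convex hull of 17 vertices, one chosen as ±e_i from each of 17 distinct axes: 2^17·C(24,17) = 45364543488.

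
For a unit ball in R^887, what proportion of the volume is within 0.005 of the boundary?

V(inner)/V(outer) = ((1-0.005)/1)^887 ≈ 0.01172, so the shell fraction is 0.988276.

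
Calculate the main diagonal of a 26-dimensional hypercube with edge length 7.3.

The space diagonal of an n-cube of side s is s√n. Here 7.3·√26 ≈ 37.2228.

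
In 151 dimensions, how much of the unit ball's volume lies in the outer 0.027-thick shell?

1 - (1-0.027)^151 ≈ 0.983966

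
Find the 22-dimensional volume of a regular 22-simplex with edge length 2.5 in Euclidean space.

V_22 = √(23) · 2.5^22 / (22! · 2^(22/2)) ≈ 1.18426e-15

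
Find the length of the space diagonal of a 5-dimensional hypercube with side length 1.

Diagonal = √5 · 1 ≈ 2.23607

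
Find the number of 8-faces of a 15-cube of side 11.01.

An n-cube has C(n,k)·2^(n-k) k-faces. Here C(15,8)·2^7 = 6435·128 = 823680.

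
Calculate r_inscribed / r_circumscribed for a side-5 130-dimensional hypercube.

Ratio = (s/2)/(s√130/2) = 130^(-1/2) ≈ 0.0877058.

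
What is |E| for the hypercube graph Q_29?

The 29-cube has n·2^(n-1) = 29·2^28 = 29·268435456 = 7784628224 edges.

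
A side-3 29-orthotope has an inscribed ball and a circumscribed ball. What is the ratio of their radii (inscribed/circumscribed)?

r_in = 3/2 (half the side); r_out = 3√29/2 (half the diagonal). Ratio = 1/√29 ≈ 0.185695.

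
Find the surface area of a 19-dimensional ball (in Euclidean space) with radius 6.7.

The surface area of an n-ball is 2π^(n/2) r^(n-1) / Γ(n/2). For n=19, r=6.7: 6.55673e+14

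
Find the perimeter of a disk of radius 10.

S_2(10) = 2·π^(2/2)·(10)^1 / Γ(2/2) = 2πr = 2π·10 ≈ 62.8319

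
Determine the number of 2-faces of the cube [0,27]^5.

An n-cube has C(n,k)·2^(n-k) k-faces. Here C(5,2)·2^3 = 10·8 = 80.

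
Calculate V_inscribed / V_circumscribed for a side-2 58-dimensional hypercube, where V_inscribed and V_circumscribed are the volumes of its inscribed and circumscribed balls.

Volume scales as r^n, and r_in/r_out = 1/√58, giving (1/√58)^58 ≈ 7.25418e-52.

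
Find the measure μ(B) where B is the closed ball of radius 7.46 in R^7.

V_7(7.46) = π^(7/2) · (7.46)^7 / Γ(7/2 + 1) ≈ 6.07508e+06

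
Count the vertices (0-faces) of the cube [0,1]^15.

An n-cube has 2^n vertices; for n = 15 that is 2^15 = 32768.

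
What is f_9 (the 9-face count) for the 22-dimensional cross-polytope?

f_9(22-orthoplex) = 2^10 · (22 choose 10) = 662165504.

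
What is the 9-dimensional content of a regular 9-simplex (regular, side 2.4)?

Volume = 2.4^9 · √(10/2^9) / 9! ≈ 0.00101743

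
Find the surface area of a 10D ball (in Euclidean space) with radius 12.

The surface area of an n-ball is 2π^(n/2) r^(n-1) / Γ(n/2). For n=10, r=12: 429981696·π^5 ≈ 1.31583e+11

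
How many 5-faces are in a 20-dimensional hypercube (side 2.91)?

f_5(20-cube) = (20 choose 5) · 2^15 = 508035072.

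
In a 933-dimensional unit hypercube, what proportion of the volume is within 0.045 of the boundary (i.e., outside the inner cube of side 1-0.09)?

1 - (1 - 2·0.045)^933 = 1 - 0.91^933 ≈ 1 - 6.104e-39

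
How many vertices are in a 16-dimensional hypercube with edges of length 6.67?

f_0(16-cube) = (16 choose 0) · 2^16 = 65536.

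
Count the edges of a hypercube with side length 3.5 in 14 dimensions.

The 14-cube has n·2^(n-1) = 14·2^13 = 14·8192 = 114688 edges.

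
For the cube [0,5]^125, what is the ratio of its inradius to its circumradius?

Ratio = (s/2)/(s√125/2) = 125^(-1/2) ≈ 0.0894427.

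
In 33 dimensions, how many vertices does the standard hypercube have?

Each vertex is a binary string of length 33, so there are 2^33 = 8589934592.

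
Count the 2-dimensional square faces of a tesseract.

Choose 2 of 4 axes to span the face (C(4,2) = 6 ways), then fix each of the remaining 2 coordinates at one of its two extreme values (2^2 = 4 ways): 6·4 = 24.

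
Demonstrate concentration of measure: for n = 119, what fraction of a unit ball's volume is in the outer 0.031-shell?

1 - (1-0.031)^119 ≈ 0.976421 ≈ 97.64%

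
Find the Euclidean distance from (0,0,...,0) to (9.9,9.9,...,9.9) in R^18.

The space diagonal of an n-cube of side s is s√n. Here 9.9·√18 ≈ 42.0021.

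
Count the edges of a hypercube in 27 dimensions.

An n-cube has n·2^(n-1) edges. With n = 27: 27·67108864 = 1811939328.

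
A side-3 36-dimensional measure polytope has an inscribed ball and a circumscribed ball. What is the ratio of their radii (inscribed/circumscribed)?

Ratio = (s/2)/(s√36/2) = 36^(-1/2) ≈ 0.166667.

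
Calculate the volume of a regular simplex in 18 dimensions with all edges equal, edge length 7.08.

V = (7.08^18 / 18!) · √((18+1) / 2^18) ≈ 0.00265683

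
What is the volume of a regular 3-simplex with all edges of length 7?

Volume = (√2/12) · 7³ = 40.4229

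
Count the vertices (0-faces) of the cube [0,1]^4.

Number of vertices = 2^4 = 16.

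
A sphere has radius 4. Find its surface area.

|∂B_3(4)| = 4πr² = 4π·(4)² ≈ 201.062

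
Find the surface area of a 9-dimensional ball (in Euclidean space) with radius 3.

|∂B_9(3)| = 69984·π^4/35 ≈ 194774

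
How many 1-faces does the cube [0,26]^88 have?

Number of 1-faces = C(88,1)·2^(88-1) = 88·154742504910672534362390528 = 13617340432139183023890366464.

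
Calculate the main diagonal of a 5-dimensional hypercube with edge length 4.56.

The space diagonal of an n-cube of side s is s√n. Here 4.56·√5 ≈ 10.1965.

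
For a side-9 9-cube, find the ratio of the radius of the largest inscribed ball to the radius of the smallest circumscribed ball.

Ratio = (s/2)/(s√9/2) = 9^(-1/2) ≈ 0.333333.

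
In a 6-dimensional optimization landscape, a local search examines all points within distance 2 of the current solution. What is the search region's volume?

The n-ball volume is π^(n/2)·r^n/Γ(n/2+1). With n=6, r=2: V = 32·π^3/3 ≈ 330.734.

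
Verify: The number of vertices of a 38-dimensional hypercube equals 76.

False. The 38-cube has 2^38 = 274877906944 vertices.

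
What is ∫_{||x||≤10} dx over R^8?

The n-ball volume is π^(n/2)·r^n/Γ(n/2+1). With n=8, r=10: V = 12500000·π^4/3 ≈ 4.05871e+08.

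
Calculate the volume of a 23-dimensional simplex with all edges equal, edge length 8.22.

V = (8.22^23 / 23!) · √((23+1) / 2^23) ≈ 7.20805e-05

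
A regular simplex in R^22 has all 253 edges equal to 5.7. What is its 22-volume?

Volume = 5.7^22 · √(23/2^22) / 22! ≈ 8.87185e-08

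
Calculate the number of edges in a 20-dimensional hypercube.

Each of the 2^20 = 1048576 vertices has degree 20; total edges = 20·2^20/2 = 10485760.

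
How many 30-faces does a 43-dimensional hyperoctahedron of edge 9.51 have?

An n-cross-polytope has 2^(k+1)·C(n,k+1) k-faces. Here 2^31·C(43,31) = 2147483648·15338678264 = 32939560753873027072.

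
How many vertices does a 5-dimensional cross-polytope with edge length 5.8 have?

An n-cross-polytope has 2n vertices; here n = 5, giving 10.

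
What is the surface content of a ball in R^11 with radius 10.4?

The surface area of an n-ball is 2π^(n/2) r^(n-1) / Γ(n/2). For n=11, r=10.4: 3.06783e+11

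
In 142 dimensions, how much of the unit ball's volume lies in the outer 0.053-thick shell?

V(inner)/V(outer) = ((1-0.053)/1)^142 ≈ 0.0004382, so the shell fraction is 0.999562.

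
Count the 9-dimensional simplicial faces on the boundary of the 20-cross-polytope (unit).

Each 9-face is the convex hull of 10 vertices, one chosen as ±e_i from each of 10 distinct axes: 2^10·C(20,10) = 189190144.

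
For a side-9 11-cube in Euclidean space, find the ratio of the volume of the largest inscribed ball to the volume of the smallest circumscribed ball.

The radii are 9/2 and 9√11/2, so the volume ratio is (1/√11)^11 = 11^{-11/2} ≈ 1.87215e-06.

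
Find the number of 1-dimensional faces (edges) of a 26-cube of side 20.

Number of 1-faces = C(26,1)·2^(26-1) = 26·33554432 = 872415232.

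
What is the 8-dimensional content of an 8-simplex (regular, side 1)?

V_8 = √(9) · 1^8 / (8! · 2^(8/2)) ≈ 4.6503e-06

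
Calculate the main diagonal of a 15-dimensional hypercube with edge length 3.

d = √(3² + 3² + ... + 3²) [15 terms] = √(15·3²) = 3√15 ≈ 11.619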